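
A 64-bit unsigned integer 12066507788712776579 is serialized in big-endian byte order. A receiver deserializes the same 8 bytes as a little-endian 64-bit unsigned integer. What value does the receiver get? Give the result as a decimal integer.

12066507788712776579 in 64-bit hexadecimal is 0xA774D8E719B59383.
Stored big-endian, the bytes at ascending addresses are A7 74 D8 E7 19 B5 93 83.
Read back as little-endian, the first byte is least significant, giving 0x8393B519E7D874A7.
0x8393B519E7D874A7 = 9481120763413558439.

9481120763413558439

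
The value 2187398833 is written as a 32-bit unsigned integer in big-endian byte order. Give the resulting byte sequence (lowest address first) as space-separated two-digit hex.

2187398833 in hexadecimal, padded to 32 bits, is 0x82610EB1.
Split into bytes (most-significant first): 82 61 0E B1.
In big-endian order the high byte comes first in memory.
So the memory order matches the most-significant-first order: 82 61 0E B1.

82 61 0E B1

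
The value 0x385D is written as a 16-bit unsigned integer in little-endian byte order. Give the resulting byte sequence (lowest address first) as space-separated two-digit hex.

5D 38

Split into bytes (most-significant first): 38 5D.
Little-endian stores the least-significant byte at the lowest address.
So at ascending addresses the bytes are 5D 38.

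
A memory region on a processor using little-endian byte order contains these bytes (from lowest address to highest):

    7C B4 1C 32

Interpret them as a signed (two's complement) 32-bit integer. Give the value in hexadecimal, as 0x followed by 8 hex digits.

Little-endian stores the least-significant byte at the lowest address.
Reassemble most-significant byte first: 32 1C B4 7C → 0x321CB47C.

0x321CB47C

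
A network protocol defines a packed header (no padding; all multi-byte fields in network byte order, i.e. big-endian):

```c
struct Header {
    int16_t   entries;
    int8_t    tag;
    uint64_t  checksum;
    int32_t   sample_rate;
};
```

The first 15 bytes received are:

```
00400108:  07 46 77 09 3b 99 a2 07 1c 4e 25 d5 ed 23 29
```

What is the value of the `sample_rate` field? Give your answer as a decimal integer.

`sample_rate` follows `entries` (2 B), `tag` (1 B), `checksum` (8 B), so it starts at offset 2 + 1 + 8 = 11 and occupies 4 bytes.
Bytes at offsets 11..14: D5 ED 23 29.
Big-endian stores the most-significant byte at the lowest address.
The bytes are already most-significant first: 0xD5ED2329.
Top bit is set, so as a signed 32-bit value this is 0xD5ED2329 − 2^32 = -705879255.

-705879255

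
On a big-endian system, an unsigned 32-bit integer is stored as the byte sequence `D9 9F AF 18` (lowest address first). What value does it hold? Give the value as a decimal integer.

3651120920

In big-endian order the high byte comes first in memory.
The bytes are already most-significant first: 0xD99FAF18.
0xD99FAF18 = 3651120920.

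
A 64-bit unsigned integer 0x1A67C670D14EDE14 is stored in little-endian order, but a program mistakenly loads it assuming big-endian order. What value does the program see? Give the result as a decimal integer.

Stored little-endian, the bytes at ascending addresses are 14 DE 4E D1 70 C6 67 1A.
Read back as big-endian, the last byte is least significant, giving 0x14DE4ED170C6671A.
0x14DE4ED170C6671A = 1503725987035506458.

1503725987035506458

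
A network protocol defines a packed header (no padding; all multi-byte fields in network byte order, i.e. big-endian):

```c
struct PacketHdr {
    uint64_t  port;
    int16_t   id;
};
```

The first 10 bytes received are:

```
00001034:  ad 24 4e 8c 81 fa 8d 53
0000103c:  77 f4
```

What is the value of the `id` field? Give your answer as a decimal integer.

`id` follows `port` (8 bytes), so it starts at byte offset 8 and occupies 2 bytes.
Bytes at offsets 8..9: 77 F4.
In big-endian order the high byte comes first in memory.
The bytes are already most-significant first: 0x77F4.
0x77F4 = 30708.

30708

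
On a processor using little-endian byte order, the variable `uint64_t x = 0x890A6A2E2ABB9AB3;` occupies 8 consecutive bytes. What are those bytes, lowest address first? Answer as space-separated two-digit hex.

B3 9A BB 2A 2E 6A 0A 89

Split into bytes (most-significant first): 89 0A 6A 2E 2A BB 9A B3.
Little-endian: lowest address holds the least-significant byte.
So at ascending addresses the bytes are B3 9A BB 2A 2E 6A 0A 89.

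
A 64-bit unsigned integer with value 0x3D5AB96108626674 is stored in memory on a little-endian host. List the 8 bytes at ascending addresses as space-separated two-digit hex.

74 66 62 08 61 B9 5A 3D

Split into bytes (most-significant first): 3D 5A B9 61 08 62 66 74.
Little-endian: lowest address holds the least-significant byte.
So at ascending addresses the bytes are 74 66 62 08 61 B9 5A 3D.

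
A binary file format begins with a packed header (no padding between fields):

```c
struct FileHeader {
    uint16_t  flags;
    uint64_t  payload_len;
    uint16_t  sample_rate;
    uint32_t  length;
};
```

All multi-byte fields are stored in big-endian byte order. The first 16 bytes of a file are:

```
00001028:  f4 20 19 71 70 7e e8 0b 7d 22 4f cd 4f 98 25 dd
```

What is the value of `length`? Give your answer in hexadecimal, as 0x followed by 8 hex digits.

`length` follows `flags` (2 B), `payload_len` (8 B), `sample_rate` (2 B), so it starts at offset 2 + 8 + 2 = 12 and occupies 4 bytes.
Bytes at offsets 12..15: 4F 98 25 DD.
Big-endian: lowest address holds the most-significant byte.
The bytes are already most-significant first: 0x4F9825DD.

0x4F9825DD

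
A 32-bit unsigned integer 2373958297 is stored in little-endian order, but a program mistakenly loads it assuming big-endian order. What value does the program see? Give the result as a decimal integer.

2373958297 in 32-bit hexadecimal is 0x8D7FBA99.
Stored little-endian, the bytes at ascending addresses are 99 BA 7F 8D.
Read back as big-endian, the last byte is least significant, giving 0x99BA7F8D.
0x99BA7F8D = 2579136397.

2579136397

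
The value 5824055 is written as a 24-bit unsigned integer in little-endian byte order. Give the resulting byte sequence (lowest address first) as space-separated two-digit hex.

37 DE 58

5824055 in hexadecimal, padded to 24 bits, is 0x58DE37.
Split into bytes (most-significant first): 58 DE 37.
In little-endian order the low byte comes first in memory.
So at ascending addresses the bytes are 37 DE 58.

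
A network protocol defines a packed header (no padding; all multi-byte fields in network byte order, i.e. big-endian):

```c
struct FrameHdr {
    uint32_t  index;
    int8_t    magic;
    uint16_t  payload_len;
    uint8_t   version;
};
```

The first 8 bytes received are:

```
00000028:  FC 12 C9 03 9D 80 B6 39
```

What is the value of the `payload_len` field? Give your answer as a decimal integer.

`payload_len` follows `index` (4 B), `magic` (1 B), so it starts at offset 4 + 1 = 5 and occupies 2 bytes.
Bytes at offsets 5..6: 80 B6.
Big-endian: lowest address holds the most-significant byte.
The bytes are already most-significant first: 0x80B6.
0x80B6 = 32950.

32950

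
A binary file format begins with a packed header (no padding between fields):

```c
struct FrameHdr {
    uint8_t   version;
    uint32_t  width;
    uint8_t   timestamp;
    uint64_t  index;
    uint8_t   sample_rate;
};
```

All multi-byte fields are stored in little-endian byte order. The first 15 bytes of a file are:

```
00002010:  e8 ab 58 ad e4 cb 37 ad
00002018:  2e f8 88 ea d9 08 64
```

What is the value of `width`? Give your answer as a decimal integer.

`width` follows `version` (1 byte), so it starts at byte offset 1 and occupies 4 bytes.
Bytes at offsets 1..4: AB 58 AD E4.
Little-endian: lowest address holds the least-significant byte.
Reassemble most-significant byte first: E4 AD 58 AB → 0xE4AD58AB.
0xE4AD58AB = 3836565675.

3836565675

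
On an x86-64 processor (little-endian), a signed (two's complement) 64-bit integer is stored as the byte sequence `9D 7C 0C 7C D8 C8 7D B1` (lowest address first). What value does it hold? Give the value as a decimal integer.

Little-endian stores the least-significant byte at the lowest address.
Reassemble most-significant byte first: B1 7D C8 D8 7C 0C 7C 9D → 0xB17DC8D87C0C7C9D.
Top bit is set, so as a signed 64-bit value this is 0xB17DC8D87C0C7C9D − 2^64 = -5657144724787790691.

-5657144724787790691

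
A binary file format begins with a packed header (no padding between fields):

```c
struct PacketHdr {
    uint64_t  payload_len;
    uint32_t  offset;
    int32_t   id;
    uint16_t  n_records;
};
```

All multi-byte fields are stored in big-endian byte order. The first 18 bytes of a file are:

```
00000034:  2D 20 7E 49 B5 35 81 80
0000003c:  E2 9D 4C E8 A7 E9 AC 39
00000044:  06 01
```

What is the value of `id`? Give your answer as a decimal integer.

-1477858247

`id` follows `payload_len` (8 B), `offset` (4 B), so it starts at offset 8 + 4 = 12 and occupies 4 bytes.
Bytes at offsets 12..15: A7 E9 AC 39.
Big-endian: lowest address holds the most-significant byte.
The bytes are already most-significant first: 0xA7E9AC39.
Top bit is set, so as a signed 32-bit value this is 0xA7E9AC39 − 2^32 = -1477858247.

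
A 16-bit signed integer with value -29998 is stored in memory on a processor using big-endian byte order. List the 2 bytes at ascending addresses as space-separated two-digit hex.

Two's complement of -29998 in 16 bits: 29998 = 0x752E; invert → 0x8AD1; add 1 → 0x8AD2.
Split into bytes (most-significant first): 8A D2.
Big-endian: lowest address holds the most-significant byte.
So the memory order matches the most-significant-first order: 8A D2.

8A D2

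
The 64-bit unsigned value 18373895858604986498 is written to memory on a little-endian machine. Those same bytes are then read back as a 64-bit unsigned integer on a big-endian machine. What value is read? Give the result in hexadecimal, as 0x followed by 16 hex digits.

18373895858604986498 in 64-bit hexadecimal is 0xFEFD30EF302BD082.
Stored little-endian, the bytes at ascending addresses are 82 D0 2B 30 EF 30 FD FE.
Read back as big-endian, the last byte is least significant, giving 0x82D02B30EF30FDFE.

0x82D02B30EF30FDFE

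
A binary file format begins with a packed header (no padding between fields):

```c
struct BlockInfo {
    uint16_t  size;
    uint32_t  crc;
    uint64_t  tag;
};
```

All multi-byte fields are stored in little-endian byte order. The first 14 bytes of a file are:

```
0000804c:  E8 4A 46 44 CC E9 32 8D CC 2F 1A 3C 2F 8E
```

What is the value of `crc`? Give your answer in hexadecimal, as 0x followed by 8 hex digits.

0xE9CC4446

`crc` follows `size` (2 bytes), so it starts at byte offset 2 and occupies 4 bytes.
Bytes at offsets 2..5: 46 44 CC E9.
Little-endian: lowest address holds the least-significant byte.
Reassemble most-significant byte first: E9 CC 44 46 → 0xE9CC4446.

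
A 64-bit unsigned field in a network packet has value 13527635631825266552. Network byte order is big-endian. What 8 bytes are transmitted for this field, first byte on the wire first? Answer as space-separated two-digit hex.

13527635631825266552 in hexadecimal, padded to 64 bits, is 0xBBBBD0EF45DCA778.
Split into bytes (most-significant first): BB BB D0 EF 45 DC A7 78.
Big-endian: lowest address holds the most-significant byte.
So the memory order matches the most-significant-first order: BB BB D0 EF 45 DC A7 78.

BB BB D0 EF 45 DC A7 78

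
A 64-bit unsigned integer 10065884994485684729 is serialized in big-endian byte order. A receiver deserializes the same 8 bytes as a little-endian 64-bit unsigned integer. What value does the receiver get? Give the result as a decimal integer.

17944945890724000139

10065884994485684729 in 64-bit hexadecimal is 0x8BB13512364109F9.
Stored big-endian, the bytes at ascending addresses are 8B B1 35 12 36 41 09 F9.
Read back as little-endian, the first byte is least significant, giving 0xF90941361235B18B.
0xF90941361235B18B = 17944945890724000139.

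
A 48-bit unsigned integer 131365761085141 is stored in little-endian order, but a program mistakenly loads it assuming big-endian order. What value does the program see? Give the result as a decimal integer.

131365761085141 in 48-bit hexadecimal is 0x7779F9866ED5.
Stored little-endian, the bytes at ascending addresses are D5 6E 86 F9 79 77.
Read back as big-endian, the last byte is least significant, giving 0xD56E86F97977.
0xD56E86F97977 = 234670687615351.

234670687615351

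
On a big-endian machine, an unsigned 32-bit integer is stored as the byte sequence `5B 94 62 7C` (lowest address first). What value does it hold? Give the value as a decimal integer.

1536451196

Big-endian: lowest address holds the most-significant byte.
The bytes are already most-significant first: 0x5B94627C.
0x5B94627C = 1536451196.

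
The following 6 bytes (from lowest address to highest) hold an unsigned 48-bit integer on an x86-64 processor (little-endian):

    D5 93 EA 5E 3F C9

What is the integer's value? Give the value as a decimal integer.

221274012554197

Little-endian stores the least-significant byte at the lowest address.
Reassemble most-significant byte first: C9 3F 5E EA 93 D5 → 0xC93F5EEA93D5.
0xC93F5EEA93D5 = 221274012554197.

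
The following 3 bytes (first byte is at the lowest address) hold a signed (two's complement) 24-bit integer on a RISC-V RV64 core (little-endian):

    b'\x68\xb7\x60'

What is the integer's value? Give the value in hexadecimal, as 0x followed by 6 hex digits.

0x60B768

Little-endian: lowest address holds the least-significant byte.
Reassemble most-significant byte first: 60 B7 68 → 0x60B768.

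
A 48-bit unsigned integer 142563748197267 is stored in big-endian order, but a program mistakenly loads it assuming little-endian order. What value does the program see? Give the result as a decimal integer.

162399444642177

142563748197267 in 48-bit hexadecimal is 0x81A93591B393.
Stored big-endian, the bytes at ascending addresses are 81 A9 35 91 B3 93.
Read back as little-endian, the first byte is least significant, giving 0x93B39135A981.
0x93B39135A981 = 162399444642177.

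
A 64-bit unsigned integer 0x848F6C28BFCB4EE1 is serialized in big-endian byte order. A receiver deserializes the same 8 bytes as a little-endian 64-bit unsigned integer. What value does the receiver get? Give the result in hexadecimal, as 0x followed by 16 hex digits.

0xE14ECBBF286C8F84

Stored big-endian, the bytes at ascending addresses are 84 8F 6C 28 BF CB 4E E1.
Read back as little-endian, the first byte is least significant, giving 0xE14ECBBF286C8F84.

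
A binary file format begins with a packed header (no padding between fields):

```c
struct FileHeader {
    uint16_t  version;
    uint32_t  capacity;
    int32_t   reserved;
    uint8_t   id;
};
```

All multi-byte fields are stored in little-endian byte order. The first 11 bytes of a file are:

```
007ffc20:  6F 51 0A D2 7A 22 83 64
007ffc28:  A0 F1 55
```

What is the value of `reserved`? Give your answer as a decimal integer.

`reserved` follows `version` (2 B), `capacity` (4 B), so it starts at offset 2 + 4 = 6 and occupies 4 bytes.
Bytes at offsets 6..9: 83 64 A0 F1.
In little-endian order the low byte comes first in memory.
Reassemble most-significant byte first: F1 A0 64 83 → 0xF1A06483.
Top bit is set, so as a signed 32-bit value this is 0xF1A06483 − 2^32 = -241146749.

-241146749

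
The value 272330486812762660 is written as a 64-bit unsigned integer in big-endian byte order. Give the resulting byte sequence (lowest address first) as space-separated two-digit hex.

03 C7 83 22 87 FB E2 24

272330486812762660 in hexadecimal, padded to 64 bits, is 0x03C7832287FBE224.
Split into bytes (most-significant first): 03 C7 83 22 87 FB E2 24.
In big-endian order the high byte comes first in memory.
So the memory order matches the most-significant-first order: 03 C7 83 22 87 FB E2 24.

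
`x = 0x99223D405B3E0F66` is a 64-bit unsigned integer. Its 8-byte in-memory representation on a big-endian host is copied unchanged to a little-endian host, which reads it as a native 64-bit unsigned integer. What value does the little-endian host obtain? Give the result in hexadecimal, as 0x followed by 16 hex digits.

Stored big-endian, the bytes at ascending addresses are 99 22 3D 40 5B 3E 0F 66.
Read back as little-endian, the first byte is least significant, giving 0x660F3E5B403D2299.

0x660F3E5B403D2299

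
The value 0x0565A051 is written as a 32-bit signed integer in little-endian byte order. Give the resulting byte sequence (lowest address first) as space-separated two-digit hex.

Split into bytes (most-significant first): 05 65 A0 51.
Little-endian stores the least-significant byte at the lowest address.
So at ascending addresses the bytes are 51 A0 65 05.

51 A0 65 05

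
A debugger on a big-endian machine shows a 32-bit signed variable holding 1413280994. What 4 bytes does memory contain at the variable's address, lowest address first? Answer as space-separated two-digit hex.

54 3C F4 E2

1413280994 in hexadecimal, padded to 32 bits, is 0x543CF4E2.
Split into bytes (most-significant first): 54 3C F4 E2.
In big-endian order the high byte comes first in memory.
So the memory order matches the most-significant-first order: 54 3C F4 E2.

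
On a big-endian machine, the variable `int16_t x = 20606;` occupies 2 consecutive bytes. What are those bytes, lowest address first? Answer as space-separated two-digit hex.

20606 in hexadecimal, padded to 16 bits, is 0x507E.
Split into bytes (most-significant first): 50 7E.
In big-endian order the high byte comes first in memory.
So the memory order matches the most-significant-first order: 50 7E.

50 7E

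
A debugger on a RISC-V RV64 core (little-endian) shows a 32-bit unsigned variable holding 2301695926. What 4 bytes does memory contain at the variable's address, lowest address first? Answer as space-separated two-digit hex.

2301695926 in hexadecimal, padded to 32 bits, is 0x893117B6.
Split into bytes (most-significant first): 89 31 17 B6.
Little-endian: lowest address holds the least-significant byte.
So at ascending addresses the bytes are B6 17 31 89.

B6 17 31 89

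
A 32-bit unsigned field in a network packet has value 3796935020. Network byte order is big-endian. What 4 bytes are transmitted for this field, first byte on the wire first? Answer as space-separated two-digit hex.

E2 50 A1 6C

3796935020 in hexadecimal, padded to 32 bits, is 0xE250A16C.
Split into bytes (most-significant first): E2 50 A1 6C.
In big-endian order the high byte comes first in memory.
So the memory order matches the most-significant-first order: E2 50 A1 6C.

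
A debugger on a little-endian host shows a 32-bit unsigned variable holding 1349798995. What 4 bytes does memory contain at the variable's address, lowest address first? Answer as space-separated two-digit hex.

53 4C 74 50

1349798995 in hexadecimal, padded to 32 bits, is 0x50744C53.
Split into bytes (most-significant first): 50 74 4C 53.
Little-endian stores the least-significant byte at the lowest address.
So at ascending addresses the bytes are 53 4C 74 50.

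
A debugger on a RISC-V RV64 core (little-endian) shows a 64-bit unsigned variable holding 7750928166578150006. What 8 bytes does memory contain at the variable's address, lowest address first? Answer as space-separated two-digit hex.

7750928166578150006 in hexadecimal, padded to 64 bits, is 0x6B90D419F075DA76.
Split into bytes (most-significant first): 6B 90 D4 19 F0 75 DA 76.
Little-endian stores the least-significant byte at the lowest address.
So at ascending addresses the bytes are 76 DA 75 F0 19 D4 90 6B.

76 DA 75 F0 19 D4 90 6B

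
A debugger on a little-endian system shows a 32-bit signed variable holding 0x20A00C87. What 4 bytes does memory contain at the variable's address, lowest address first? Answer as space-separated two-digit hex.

Split into bytes (most-significant first): 20 A0 0C 87.
In little-endian order the low byte comes first in memory.
So at ascending addresses the bytes are 87 0C A0 20.

87 0C A0 20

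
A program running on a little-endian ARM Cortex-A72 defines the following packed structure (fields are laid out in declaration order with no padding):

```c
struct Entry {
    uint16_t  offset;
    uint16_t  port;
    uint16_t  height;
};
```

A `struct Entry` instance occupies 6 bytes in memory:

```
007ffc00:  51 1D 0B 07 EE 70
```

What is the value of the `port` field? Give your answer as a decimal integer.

`port` follows `offset` (2 bytes), so it starts at byte offset 2 and occupies 2 bytes.
Bytes at offsets 2..3: 0B 07.
Little-endian: lowest address holds the least-significant byte.
Reassemble most-significant byte first: 07 0B → 0x070B.
0x070B = 1803.

1803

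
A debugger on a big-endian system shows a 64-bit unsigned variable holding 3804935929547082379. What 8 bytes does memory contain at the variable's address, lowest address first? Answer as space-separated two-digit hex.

3804935929547082379 in hexadecimal, padded to 64 bits, is 0x34CDD91189C64A8B.
Split into bytes (most-significant first): 34 CD D9 11 89 C6 4A 8B.
Big-endian: lowest address holds the most-significant byte.
So the memory order matches the most-significant-first order: 34 CD D9 11 89 C6 4A 8B.

34 CD D9 11 89 C6 4A 8B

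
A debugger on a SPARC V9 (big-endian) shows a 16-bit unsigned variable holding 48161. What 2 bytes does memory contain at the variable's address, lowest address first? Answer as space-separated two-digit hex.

BC 21

48161 in hexadecimal, padded to 16 bits, is 0xBC21.
Split into bytes (most-significant first): BC 21.
Big-endian: lowest address holds the most-significant byte.
So the memory order matches the most-significant-first order: BC 21.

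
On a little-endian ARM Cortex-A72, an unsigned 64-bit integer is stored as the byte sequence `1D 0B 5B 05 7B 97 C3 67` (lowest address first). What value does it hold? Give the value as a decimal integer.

7476986360991779613

Little-endian: lowest address holds the least-significant byte.
Reassemble most-significant byte first: 67 C3 97 7B 05 5B 0B 1D → 0x67C3977B055B0B1D.
0x67C3977B055B0B1D = 7476986360991779613.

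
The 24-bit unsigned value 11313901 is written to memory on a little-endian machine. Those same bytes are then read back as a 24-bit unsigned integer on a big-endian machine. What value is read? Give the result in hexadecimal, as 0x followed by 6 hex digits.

11313901 in 24-bit hexadecimal is 0xACA2ED.
Stored little-endian, the bytes at ascending addresses are ED A2 AC.
Read back as big-endian, the last byte is least significant, giving 0xEDA2AC.

0xEDA2AC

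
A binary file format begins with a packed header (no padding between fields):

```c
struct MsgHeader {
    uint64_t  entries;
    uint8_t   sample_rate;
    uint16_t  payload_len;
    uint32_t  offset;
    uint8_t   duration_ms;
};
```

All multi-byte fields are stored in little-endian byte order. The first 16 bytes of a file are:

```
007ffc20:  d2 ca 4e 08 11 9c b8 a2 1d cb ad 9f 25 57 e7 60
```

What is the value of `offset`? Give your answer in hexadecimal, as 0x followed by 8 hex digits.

0xE757259F

`offset` follows `entries` (8 B), `sample_rate` (1 B), `payload_len` (2 B), so it starts at offset 8 + 1 + 2 = 11 and occupies 4 bytes.
Bytes at offsets 11..14: 9F 25 57 E7.
Little-endian: lowest address holds the least-significant byte.
Reassemble most-significant byte first: E7 57 25 9F → 0xE757259F.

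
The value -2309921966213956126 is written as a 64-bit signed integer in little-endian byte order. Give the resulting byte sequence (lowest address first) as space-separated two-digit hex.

Two's complement of -2309921966213956126 in 64 bits: 2309921966213956126 = 0x200E7DCA2F0E021E; invert → 0xDFF18235D0F1FDE1; add 1 → 0xDFF18235D0F1FDE2.
Split into bytes (most-significant first): DF F1 82 35 D0 F1 FD E2.
Little-endian stores the least-significant byte at the lowest address.
So at ascending addresses the bytes are E2 FD F1 D0 35 82 F1 DF.

E2 FD F1 D0 35 82 F1 DF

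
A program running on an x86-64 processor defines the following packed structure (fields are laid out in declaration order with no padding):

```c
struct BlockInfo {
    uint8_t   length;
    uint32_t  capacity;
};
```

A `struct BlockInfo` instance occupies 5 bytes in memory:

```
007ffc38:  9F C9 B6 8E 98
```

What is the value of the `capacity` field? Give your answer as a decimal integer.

`capacity` follows `length` (1 byte), so it starts at byte offset 1 and occupies 4 bytes.
Bytes at offsets 1..4: C9 B6 8E 98.
In little-endian order the low byte comes first in memory.
Reassemble most-significant byte first: 98 8E B6 C9 → 0x988EB6C9.
0x988EB6C9 = 2559489737.

2559489737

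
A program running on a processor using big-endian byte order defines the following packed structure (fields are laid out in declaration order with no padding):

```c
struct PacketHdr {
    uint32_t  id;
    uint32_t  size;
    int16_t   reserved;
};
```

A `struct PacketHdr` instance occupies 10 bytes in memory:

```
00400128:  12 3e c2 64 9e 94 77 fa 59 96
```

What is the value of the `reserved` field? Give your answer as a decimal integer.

`reserved` follows `id` (4 B), `size` (4 B), so it starts at offset 4 + 4 = 8 and occupies 2 bytes.
Bytes at offsets 8..9: 59 96.
In big-endian order the high byte comes first in memory.
The bytes are already most-significant first: 0x5996.
0x5996 = 22934.

22934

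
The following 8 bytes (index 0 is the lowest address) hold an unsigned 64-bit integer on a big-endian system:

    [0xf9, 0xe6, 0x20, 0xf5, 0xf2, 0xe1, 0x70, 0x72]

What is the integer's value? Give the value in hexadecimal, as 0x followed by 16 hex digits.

In big-endian order the high byte comes first in memory.
The bytes are already most-significant first: 0xF9E620F5F2E17072.

0xF9E620F5F2E17072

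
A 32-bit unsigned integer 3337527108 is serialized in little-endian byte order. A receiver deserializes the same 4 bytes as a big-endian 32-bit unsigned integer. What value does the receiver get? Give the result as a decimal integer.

3337527108 in 32-bit hexadecimal is 0xC6EE9F44.
Stored little-endian, the bytes at ascending addresses are 44 9F EE C6.
Read back as big-endian, the last byte is least significant, giving 0x449FEEC6.
0x449FEEC6 = 1151332038.

1151332038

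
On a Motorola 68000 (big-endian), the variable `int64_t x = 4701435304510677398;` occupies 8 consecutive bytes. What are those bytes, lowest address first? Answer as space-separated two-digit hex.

4701435304510677398 in hexadecimal, padded to 64 bits, is 0x413EDA800BD6E196.
Split into bytes (most-significant first): 41 3E DA 80 0B D6 E1 96.
Big-endian: lowest address holds the most-significant byte.
So the memory order matches the most-significant-first order: 41 3E DA 80 0B D6 E1 96.

41 3E DA 80 0B D6 E1 96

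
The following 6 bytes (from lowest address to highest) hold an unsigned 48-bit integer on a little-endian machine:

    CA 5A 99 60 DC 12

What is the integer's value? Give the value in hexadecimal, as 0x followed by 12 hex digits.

In little-endian order the low byte comes first in memory.
Reassemble most-significant byte first: 12 DC 60 99 5A CA → 0x12DC60995ACA.

0x12DC60995ACA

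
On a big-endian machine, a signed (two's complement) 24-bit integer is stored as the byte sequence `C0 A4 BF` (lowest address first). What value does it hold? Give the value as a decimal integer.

-4152129

Big-endian stores the most-significant byte at the lowest address.
The bytes are already most-significant first: 0xC0A4BF.
Top bit is set, so as a signed 24-bit value this is 0xC0A4BF − 2^24 = -4152129.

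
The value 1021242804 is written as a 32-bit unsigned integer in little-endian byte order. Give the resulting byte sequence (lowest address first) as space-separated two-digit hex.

B4 ED DE 3C

1021242804 in hexadecimal, padded to 32 bits, is 0x3CDEEDB4.
Split into bytes (most-significant first): 3C DE ED B4.
Little-endian: lowest address holds the least-significant byte.
So at ascending addresses the bytes are B4 ED DE 3C.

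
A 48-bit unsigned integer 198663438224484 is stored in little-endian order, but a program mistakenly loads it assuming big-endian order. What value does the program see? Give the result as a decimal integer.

198663438224484 in 48-bit hexadecimal is 0xB4AEEFAA4C64.
Stored little-endian, the bytes at ascending addresses are 64 4C AA EF AE B4.
Read back as big-endian, the last byte is least significant, giving 0x644CAAEFAEB4.
0x644CAAEFAEB4 = 110280448126644.

110280448126644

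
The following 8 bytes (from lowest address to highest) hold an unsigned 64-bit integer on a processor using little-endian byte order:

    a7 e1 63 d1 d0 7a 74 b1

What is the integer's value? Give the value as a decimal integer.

12786980279296450983

In little-endian order the low byte comes first in memory.
Reassemble most-significant byte first: B1 74 7A D0 D1 63 E1 A7 → 0xB1747AD0D163E1A7.
0xB1747AD0D163E1A7 = 12786980279296450983.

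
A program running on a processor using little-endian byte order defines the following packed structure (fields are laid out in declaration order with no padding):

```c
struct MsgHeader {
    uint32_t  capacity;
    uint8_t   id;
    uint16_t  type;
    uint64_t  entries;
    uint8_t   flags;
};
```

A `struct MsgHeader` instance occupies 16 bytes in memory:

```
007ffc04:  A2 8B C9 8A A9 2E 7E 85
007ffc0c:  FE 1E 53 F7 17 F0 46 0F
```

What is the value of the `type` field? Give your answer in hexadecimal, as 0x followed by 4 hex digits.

`type` follows `capacity` (4 B), `id` (1 B), so it starts at offset 4 + 1 = 5 and occupies 2 bytes.
Bytes at offsets 5..6: 2E 7E.
In little-endian order the low byte comes first in memory.
Reassemble most-significant byte first: 7E 2E → 0x7E2E.

0x7E2E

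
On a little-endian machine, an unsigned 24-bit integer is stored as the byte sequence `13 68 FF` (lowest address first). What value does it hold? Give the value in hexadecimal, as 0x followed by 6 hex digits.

Little-endian stores the least-significant byte at the lowest address.
Reassemble most-significant byte first: FF 68 13 → 0xFF6813.

0xFF6813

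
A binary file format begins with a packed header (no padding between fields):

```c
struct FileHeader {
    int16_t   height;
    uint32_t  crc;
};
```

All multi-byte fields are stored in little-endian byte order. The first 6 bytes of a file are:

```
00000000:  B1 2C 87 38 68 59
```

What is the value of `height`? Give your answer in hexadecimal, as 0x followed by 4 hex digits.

`height` is the first field, at byte offset 0, occupying 2 bytes.
Bytes at offsets 0..1: B1 2C.
Little-endian: lowest address holds the least-significant byte.
Reassemble most-significant byte first: 2C B1 → 0x2CB1.

0x2CB1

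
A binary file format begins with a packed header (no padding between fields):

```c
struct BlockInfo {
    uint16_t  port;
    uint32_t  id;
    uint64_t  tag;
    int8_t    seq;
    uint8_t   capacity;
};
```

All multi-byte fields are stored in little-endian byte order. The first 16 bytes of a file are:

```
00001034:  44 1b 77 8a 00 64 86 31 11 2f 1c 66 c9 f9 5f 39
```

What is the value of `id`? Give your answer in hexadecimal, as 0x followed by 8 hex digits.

0x64008A77

`id` follows `port` (2 bytes), so it starts at byte offset 2 and occupies 4 bytes.
Bytes at offsets 2..5: 77 8A 00 64.
In little-endian order the low byte comes first in memory.
Reassemble most-significant byte first: 64 00 8A 77 → 0x64008A77.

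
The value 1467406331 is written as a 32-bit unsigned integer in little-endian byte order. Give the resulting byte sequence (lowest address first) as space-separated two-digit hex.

1467406331 in hexadecimal, padded to 32 bits, is 0x5776D7FB.
Split into bytes (most-significant first): 57 76 D7 FB.
In little-endian order the low byte comes first in memory.
So at ascending addresses the bytes are FB D7 76 57.

FB D7 76 57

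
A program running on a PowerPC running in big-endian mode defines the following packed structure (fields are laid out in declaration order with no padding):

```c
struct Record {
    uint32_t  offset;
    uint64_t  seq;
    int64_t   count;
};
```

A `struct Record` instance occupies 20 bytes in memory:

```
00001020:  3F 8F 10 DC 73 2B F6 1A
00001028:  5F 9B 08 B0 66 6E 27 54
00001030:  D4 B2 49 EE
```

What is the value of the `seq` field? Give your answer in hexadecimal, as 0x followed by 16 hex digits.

`seq` follows `offset` (4 bytes), so it starts at byte offset 4 and occupies 8 bytes.
Bytes at offsets 4..11: 73 2B F6 1A 5F 9B 08 B0.
Big-endian: lowest address holds the most-significant byte.
The bytes are already most-significant first: 0x732BF61A5F9B08B0.

0x732BF61A5F9B08B0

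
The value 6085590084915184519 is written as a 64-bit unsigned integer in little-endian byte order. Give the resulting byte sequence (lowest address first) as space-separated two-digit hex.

6085590084915184519 in hexadecimal, padded to 64 bits, is 0x54745BF07C024387.
Split into bytes (most-significant first): 54 74 5B F0 7C 02 43 87.
Little-endian stores the least-significant byte at the lowest address.
So at ascending addresses the bytes are 87 43 02 7C F0 5B 74 54.

87 43 02 7C F0 5B 74 54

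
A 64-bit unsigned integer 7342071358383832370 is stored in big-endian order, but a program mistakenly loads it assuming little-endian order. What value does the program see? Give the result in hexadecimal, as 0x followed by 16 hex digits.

7342071358383832370 in 64-bit hexadecimal is 0x65E447002009BD32.
Stored big-endian, the bytes at ascending addresses are 65 E4 47 00 20 09 BD 32.
Read back as little-endian, the first byte is least significant, giving 0x32BD09200047E465.

0x32BD09200047E465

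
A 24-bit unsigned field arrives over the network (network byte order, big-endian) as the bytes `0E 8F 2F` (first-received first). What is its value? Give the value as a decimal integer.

954159

Big-endian stores the most-significant byte at the lowest address.
The bytes are already most-significant first: 0x0E8F2F.
0x0E8F2F = 954159.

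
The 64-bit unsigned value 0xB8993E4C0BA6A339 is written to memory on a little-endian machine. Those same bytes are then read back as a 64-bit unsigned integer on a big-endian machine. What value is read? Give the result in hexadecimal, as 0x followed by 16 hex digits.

Stored little-endian, the bytes at ascending addresses are 39 A3 A6 0B 4C 3E 99 B8.
Read back as big-endian, the last byte is least significant, giving 0x39A3A60B4C3E99B8.

0x39A3A60B4C3E99B8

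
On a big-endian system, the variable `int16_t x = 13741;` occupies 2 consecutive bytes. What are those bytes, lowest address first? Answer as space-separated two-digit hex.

13741 in hexadecimal, padded to 16 bits, is 0x35AD.
Split into bytes (most-significant first): 35 AD.
Big-endian: lowest address holds the most-significant byte.
So the memory order matches the most-significant-first order: 35 AD.

35 AD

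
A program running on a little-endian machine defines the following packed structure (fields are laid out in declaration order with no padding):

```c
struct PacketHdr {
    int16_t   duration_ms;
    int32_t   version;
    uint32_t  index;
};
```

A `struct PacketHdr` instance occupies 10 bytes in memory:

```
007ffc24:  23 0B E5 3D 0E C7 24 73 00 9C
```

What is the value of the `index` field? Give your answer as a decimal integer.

2617275172

`index` follows `duration_ms` (2 B), `version` (4 B), so it starts at offset 2 + 4 = 6 and occupies 4 bytes.
Bytes at offsets 6..9: 24 73 00 9C.
In little-endian order the low byte comes first in memory.
Reassemble most-significant byte first: 9C 00 73 24 → 0x9C007324.
0x9C007324 = 2617275172.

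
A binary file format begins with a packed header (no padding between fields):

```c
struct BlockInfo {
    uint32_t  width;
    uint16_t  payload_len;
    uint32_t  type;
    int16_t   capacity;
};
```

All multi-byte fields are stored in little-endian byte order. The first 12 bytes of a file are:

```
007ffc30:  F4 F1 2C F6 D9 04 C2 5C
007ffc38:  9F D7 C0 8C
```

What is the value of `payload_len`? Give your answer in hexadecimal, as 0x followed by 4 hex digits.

`payload_len` follows `width` (4 bytes), so it starts at byte offset 4 and occupies 2 bytes.
Bytes at offsets 4..5: D9 04.
In little-endian order the low byte comes first in memory.
Reassemble most-significant byte first: 04 D9 → 0x04D9.

0x04D9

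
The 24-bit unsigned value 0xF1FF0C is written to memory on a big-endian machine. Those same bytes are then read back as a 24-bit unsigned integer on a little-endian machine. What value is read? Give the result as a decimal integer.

851953

Stored big-endian, the bytes at ascending addresses are F1 FF 0C.
Read back as little-endian, the first byte is least significant, giving 0x0CFFF1.
0x0CFFF1 = 851953.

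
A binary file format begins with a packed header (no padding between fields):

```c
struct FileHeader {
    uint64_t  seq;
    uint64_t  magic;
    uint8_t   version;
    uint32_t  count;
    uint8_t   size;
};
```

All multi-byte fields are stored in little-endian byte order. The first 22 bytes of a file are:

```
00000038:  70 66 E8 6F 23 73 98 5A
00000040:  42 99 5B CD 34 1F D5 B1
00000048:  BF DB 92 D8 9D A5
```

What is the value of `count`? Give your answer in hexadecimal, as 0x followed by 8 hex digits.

`count` follows `seq` (8 B), `magic` (8 B), `version` (1 B), so it starts at offset 8 + 8 + 1 = 17 and occupies 4 bytes.
Bytes at offsets 17..20: DB 92 D8 9D.
In little-endian order the low byte comes first in memory.
Reassemble most-significant byte first: 9D D8 92 DB → 0x9DD892DB.

0x9DD892DB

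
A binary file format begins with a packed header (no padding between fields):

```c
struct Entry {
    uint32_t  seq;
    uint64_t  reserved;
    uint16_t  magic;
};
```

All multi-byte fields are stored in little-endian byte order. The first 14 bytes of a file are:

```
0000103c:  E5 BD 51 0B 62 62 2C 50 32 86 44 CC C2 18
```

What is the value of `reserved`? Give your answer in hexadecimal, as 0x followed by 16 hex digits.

0xCC448632502C6262

`reserved` follows `seq` (4 bytes), so it starts at byte offset 4 and occupies 8 bytes.
Bytes at offsets 4..11: 62 62 2C 50 32 86 44 CC.
Little-endian: lowest address holds the least-significant byte.
Reassemble most-significant byte first: CC 44 86 32 50 2C 62 62 → 0xCC448632502C6262.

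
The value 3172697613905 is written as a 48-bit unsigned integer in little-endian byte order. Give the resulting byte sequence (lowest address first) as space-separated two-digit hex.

51 A6 83 B3 E2 02

3172697613905 in hexadecimal, padded to 48 bits, is 0x02E2B383A651.
Split into bytes (most-significant first): 02 E2 B3 83 A6 51.
Little-endian stores the least-significant byte at the lowest address.
So at ascending addresses the bytes are 51 A6 83 B3 E2 02.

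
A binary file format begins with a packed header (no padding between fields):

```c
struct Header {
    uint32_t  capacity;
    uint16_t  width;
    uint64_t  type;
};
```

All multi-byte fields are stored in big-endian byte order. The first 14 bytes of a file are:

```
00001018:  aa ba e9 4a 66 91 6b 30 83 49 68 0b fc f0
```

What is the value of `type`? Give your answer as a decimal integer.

`type` follows `capacity` (4 B), `width` (2 B), so it starts at offset 4 + 2 = 6 and occupies 8 bytes.
Bytes at offsets 6..13: 6B 30 83 49 68 0B FC F0.
Big-endian: lowest address holds the most-significant byte.
The bytes are already most-significant first: 0x6B308349680BFCF0.
0x6B308349680BFCF0 = 7723817712241868016.

7723817712241868016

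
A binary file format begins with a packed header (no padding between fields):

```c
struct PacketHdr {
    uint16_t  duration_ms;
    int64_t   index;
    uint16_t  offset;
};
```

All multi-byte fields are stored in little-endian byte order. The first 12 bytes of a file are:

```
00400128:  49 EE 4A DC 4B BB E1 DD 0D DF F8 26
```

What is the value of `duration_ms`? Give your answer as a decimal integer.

61001

`duration_ms` is the first field, at byte offset 0, occupying 2 bytes.
Bytes at offsets 0..1: 49 EE.
Little-endian: lowest address holds the least-significant byte.
Reassemble most-significant byte first: EE 49 → 0xEE49.
0xEE49 = 61001.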